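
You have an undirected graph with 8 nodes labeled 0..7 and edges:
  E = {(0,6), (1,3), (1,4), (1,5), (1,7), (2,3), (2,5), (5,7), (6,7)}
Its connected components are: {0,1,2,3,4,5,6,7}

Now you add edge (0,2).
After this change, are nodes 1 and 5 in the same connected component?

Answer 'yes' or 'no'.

Initial components: {0,1,2,3,4,5,6,7}
Adding edge (0,2): both already in same component {0,1,2,3,4,5,6,7}. No change.
New components: {0,1,2,3,4,5,6,7}
Are 1 and 5 in the same component? yes

Answer: yes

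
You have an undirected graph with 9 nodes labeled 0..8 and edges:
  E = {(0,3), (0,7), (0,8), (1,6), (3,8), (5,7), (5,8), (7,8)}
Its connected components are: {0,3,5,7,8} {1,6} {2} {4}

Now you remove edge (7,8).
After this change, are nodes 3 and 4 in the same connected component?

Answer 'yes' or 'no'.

Initial components: {0,3,5,7,8} {1,6} {2} {4}
Removing edge (7,8): not a bridge — component count unchanged at 4.
New components: {0,3,5,7,8} {1,6} {2} {4}
Are 3 and 4 in the same component? no

Answer: no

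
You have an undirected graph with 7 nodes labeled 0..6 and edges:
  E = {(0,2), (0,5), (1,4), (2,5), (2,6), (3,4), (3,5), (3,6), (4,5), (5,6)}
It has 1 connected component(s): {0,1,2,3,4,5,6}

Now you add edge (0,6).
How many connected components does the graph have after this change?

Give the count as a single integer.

Answer: 1

Derivation:
Initial component count: 1
Add (0,6): endpoints already in same component. Count unchanged: 1.
New component count: 1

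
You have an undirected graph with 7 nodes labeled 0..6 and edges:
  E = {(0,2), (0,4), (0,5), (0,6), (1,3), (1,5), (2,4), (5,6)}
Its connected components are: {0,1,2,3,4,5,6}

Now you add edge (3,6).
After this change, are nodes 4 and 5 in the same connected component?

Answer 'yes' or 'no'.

Initial components: {0,1,2,3,4,5,6}
Adding edge (3,6): both already in same component {0,1,2,3,4,5,6}. No change.
New components: {0,1,2,3,4,5,6}
Are 4 and 5 in the same component? yes

Answer: yes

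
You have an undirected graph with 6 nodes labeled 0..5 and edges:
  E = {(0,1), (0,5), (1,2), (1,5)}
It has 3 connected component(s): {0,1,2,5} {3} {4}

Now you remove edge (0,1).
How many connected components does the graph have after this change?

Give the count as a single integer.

Answer: 3

Derivation:
Initial component count: 3
Remove (0,1): not a bridge. Count unchanged: 3.
  After removal, components: {0,1,2,5} {3} {4}
New component count: 3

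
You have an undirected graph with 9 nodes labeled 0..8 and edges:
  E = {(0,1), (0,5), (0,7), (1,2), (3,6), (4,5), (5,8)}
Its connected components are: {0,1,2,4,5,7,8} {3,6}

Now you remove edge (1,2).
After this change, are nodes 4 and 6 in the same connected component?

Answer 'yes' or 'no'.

Initial components: {0,1,2,4,5,7,8} {3,6}
Removing edge (1,2): it was a bridge — component count 2 -> 3.
New components: {0,1,4,5,7,8} {2} {3,6}
Are 4 and 6 in the same component? no

Answer: no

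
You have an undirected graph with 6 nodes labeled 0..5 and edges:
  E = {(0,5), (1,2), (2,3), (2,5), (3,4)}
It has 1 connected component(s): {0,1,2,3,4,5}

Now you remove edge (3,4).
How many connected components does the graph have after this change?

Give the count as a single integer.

Initial component count: 1
Remove (3,4): it was a bridge. Count increases: 1 -> 2.
  After removal, components: {0,1,2,3,5} {4}
New component count: 2

Answer: 2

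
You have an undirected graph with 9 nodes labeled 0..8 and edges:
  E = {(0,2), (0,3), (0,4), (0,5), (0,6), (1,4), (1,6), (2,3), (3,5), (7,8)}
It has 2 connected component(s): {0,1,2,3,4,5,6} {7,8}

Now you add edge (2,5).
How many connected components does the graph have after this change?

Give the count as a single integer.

Initial component count: 2
Add (2,5): endpoints already in same component. Count unchanged: 2.
New component count: 2

Answer: 2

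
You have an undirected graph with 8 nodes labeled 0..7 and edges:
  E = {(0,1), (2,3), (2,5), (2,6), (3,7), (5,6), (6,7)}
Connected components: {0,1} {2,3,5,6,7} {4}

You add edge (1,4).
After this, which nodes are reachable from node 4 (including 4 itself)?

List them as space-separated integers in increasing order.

Before: nodes reachable from 4: {4}
Adding (1,4): merges 4's component with another. Reachability grows.
After: nodes reachable from 4: {0,1,4}

Answer: 0 1 4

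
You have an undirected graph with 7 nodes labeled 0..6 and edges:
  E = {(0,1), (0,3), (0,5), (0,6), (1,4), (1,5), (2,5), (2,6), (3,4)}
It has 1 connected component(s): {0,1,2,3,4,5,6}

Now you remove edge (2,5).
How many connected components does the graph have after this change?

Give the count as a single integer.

Answer: 1

Derivation:
Initial component count: 1
Remove (2,5): not a bridge. Count unchanged: 1.
  After removal, components: {0,1,2,3,4,5,6}
New component count: 1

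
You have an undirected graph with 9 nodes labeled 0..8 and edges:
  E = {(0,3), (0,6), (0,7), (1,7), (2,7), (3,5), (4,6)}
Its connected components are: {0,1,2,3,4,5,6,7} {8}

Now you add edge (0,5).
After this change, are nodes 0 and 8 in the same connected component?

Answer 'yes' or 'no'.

Answer: no

Derivation:
Initial components: {0,1,2,3,4,5,6,7} {8}
Adding edge (0,5): both already in same component {0,1,2,3,4,5,6,7}. No change.
New components: {0,1,2,3,4,5,6,7} {8}
Are 0 and 8 in the same component? no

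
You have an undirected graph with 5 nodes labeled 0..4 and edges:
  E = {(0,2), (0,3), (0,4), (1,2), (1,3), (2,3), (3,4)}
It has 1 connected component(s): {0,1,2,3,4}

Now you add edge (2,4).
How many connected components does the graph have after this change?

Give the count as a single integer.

Initial component count: 1
Add (2,4): endpoints already in same component. Count unchanged: 1.
New component count: 1

Answer: 1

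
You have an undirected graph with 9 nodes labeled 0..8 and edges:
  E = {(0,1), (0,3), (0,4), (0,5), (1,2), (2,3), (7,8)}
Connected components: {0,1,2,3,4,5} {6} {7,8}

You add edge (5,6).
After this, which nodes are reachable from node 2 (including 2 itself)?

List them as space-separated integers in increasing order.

Answer: 0 1 2 3 4 5 6

Derivation:
Before: nodes reachable from 2: {0,1,2,3,4,5}
Adding (5,6): merges 2's component with another. Reachability grows.
After: nodes reachable from 2: {0,1,2,3,4,5,6}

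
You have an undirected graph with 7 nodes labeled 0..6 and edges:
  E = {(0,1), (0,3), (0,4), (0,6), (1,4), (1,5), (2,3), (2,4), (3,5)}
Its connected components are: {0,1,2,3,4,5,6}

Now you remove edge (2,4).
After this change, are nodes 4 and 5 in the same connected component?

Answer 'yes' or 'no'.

Answer: yes

Derivation:
Initial components: {0,1,2,3,4,5,6}
Removing edge (2,4): not a bridge — component count unchanged at 1.
New components: {0,1,2,3,4,5,6}
Are 4 and 5 in the same component? yes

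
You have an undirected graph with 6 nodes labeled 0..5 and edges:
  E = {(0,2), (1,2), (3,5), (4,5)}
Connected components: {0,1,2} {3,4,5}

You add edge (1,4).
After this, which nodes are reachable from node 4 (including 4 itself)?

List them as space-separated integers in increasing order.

Answer: 0 1 2 3 4 5

Derivation:
Before: nodes reachable from 4: {3,4,5}
Adding (1,4): merges 4's component with another. Reachability grows.
After: nodes reachable from 4: {0,1,2,3,4,5}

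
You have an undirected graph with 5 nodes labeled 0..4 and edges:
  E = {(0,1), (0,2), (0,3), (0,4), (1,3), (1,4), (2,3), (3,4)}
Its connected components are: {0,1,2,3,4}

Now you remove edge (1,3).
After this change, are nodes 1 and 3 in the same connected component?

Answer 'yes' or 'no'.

Initial components: {0,1,2,3,4}
Removing edge (1,3): not a bridge — component count unchanged at 1.
New components: {0,1,2,3,4}
Are 1 and 3 in the same component? yes

Answer: yes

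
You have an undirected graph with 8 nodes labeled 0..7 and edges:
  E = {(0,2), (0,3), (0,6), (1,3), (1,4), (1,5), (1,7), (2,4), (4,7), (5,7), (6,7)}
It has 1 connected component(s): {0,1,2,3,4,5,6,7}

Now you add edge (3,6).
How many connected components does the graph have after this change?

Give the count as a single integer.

Answer: 1

Derivation:
Initial component count: 1
Add (3,6): endpoints already in same component. Count unchanged: 1.
New component count: 1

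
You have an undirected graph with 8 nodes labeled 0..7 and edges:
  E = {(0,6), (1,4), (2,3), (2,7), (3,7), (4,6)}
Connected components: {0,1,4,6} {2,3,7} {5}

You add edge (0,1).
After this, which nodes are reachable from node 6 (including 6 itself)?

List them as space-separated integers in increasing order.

Answer: 0 1 4 6

Derivation:
Before: nodes reachable from 6: {0,1,4,6}
Adding (0,1): both endpoints already in same component. Reachability from 6 unchanged.
After: nodes reachable from 6: {0,1,4,6}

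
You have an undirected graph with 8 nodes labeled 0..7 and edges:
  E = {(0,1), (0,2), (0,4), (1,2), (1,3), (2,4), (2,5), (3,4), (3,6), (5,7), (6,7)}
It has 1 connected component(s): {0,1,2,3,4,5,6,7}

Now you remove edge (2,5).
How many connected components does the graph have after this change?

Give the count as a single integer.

Answer: 1

Derivation:
Initial component count: 1
Remove (2,5): not a bridge. Count unchanged: 1.
  After removal, components: {0,1,2,3,4,5,6,7}
New component count: 1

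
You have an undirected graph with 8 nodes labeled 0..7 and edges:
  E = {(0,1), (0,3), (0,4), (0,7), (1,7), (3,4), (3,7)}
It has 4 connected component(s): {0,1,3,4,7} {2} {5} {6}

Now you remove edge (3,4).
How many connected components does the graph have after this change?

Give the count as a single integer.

Initial component count: 4
Remove (3,4): not a bridge. Count unchanged: 4.
  After removal, components: {0,1,3,4,7} {2} {5} {6}
New component count: 4

Answer: 4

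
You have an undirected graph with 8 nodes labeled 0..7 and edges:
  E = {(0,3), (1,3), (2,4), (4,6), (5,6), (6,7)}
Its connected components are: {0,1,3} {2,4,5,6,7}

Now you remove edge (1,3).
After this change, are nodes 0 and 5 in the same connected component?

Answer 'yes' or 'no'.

Answer: no

Derivation:
Initial components: {0,1,3} {2,4,5,6,7}
Removing edge (1,3): it was a bridge — component count 2 -> 3.
New components: {0,3} {1} {2,4,5,6,7}
Are 0 and 5 in the same component? no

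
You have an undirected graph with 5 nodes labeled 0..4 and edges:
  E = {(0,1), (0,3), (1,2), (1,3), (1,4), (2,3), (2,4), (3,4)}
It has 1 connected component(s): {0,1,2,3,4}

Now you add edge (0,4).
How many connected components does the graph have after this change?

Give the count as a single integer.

Answer: 1

Derivation:
Initial component count: 1
Add (0,4): endpoints already in same component. Count unchanged: 1.
New component count: 1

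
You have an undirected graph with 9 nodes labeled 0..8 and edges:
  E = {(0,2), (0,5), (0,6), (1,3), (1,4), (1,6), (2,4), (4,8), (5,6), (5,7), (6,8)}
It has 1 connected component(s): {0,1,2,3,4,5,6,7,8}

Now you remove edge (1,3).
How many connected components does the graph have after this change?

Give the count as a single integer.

Initial component count: 1
Remove (1,3): it was a bridge. Count increases: 1 -> 2.
  After removal, components: {0,1,2,4,5,6,7,8} {3}
New component count: 2

Answer: 2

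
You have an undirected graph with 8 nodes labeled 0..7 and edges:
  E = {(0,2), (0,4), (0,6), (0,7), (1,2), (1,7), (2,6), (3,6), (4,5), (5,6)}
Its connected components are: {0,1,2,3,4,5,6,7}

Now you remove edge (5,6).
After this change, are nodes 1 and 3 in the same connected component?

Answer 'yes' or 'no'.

Answer: yes

Derivation:
Initial components: {0,1,2,3,4,5,6,7}
Removing edge (5,6): not a bridge — component count unchanged at 1.
New components: {0,1,2,3,4,5,6,7}
Are 1 and 3 in the same component? yes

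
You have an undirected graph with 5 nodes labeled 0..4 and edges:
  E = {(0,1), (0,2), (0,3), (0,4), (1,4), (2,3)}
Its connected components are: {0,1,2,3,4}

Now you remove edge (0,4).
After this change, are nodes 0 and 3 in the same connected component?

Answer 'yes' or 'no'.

Initial components: {0,1,2,3,4}
Removing edge (0,4): not a bridge — component count unchanged at 1.
New components: {0,1,2,3,4}
Are 0 and 3 in the same component? yes

Answer: yes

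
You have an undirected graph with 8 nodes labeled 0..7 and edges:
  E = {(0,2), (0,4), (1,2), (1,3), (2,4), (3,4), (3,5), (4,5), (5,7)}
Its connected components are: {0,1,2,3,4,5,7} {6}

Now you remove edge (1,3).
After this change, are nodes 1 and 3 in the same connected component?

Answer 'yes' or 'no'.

Answer: yes

Derivation:
Initial components: {0,1,2,3,4,5,7} {6}
Removing edge (1,3): not a bridge — component count unchanged at 2.
New components: {0,1,2,3,4,5,7} {6}
Are 1 and 3 in the same component? yes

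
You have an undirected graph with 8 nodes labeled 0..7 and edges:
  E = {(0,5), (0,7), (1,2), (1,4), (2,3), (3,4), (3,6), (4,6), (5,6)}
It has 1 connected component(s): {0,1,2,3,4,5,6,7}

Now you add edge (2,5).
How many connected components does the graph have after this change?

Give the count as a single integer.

Initial component count: 1
Add (2,5): endpoints already in same component. Count unchanged: 1.
New component count: 1

Answer: 1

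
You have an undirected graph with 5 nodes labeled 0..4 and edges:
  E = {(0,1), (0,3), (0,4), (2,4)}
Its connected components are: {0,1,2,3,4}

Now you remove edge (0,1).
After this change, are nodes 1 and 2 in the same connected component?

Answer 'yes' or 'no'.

Initial components: {0,1,2,3,4}
Removing edge (0,1): it was a bridge — component count 1 -> 2.
New components: {0,2,3,4} {1}
Are 1 and 2 in the same component? no

Answer: no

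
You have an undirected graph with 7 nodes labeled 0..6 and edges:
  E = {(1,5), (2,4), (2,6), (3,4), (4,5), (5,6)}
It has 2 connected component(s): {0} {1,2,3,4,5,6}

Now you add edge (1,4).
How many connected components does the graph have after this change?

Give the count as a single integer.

Answer: 2

Derivation:
Initial component count: 2
Add (1,4): endpoints already in same component. Count unchanged: 2.
New component count: 2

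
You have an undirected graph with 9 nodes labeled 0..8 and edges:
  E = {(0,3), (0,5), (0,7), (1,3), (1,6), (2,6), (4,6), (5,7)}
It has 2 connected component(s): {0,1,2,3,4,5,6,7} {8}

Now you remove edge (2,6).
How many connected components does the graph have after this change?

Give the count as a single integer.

Answer: 3

Derivation:
Initial component count: 2
Remove (2,6): it was a bridge. Count increases: 2 -> 3.
  After removal, components: {0,1,3,4,5,6,7} {2} {8}
New component count: 3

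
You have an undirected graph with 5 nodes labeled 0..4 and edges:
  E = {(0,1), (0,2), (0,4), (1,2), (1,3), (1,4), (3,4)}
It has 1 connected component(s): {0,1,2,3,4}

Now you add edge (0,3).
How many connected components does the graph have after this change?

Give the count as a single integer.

Initial component count: 1
Add (0,3): endpoints already in same component. Count unchanged: 1.
New component count: 1

Answer: 1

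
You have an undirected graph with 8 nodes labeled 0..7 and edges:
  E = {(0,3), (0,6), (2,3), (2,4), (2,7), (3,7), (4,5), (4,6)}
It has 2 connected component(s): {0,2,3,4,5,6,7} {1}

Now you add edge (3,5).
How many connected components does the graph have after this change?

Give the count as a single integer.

Initial component count: 2
Add (3,5): endpoints already in same component. Count unchanged: 2.
New component count: 2

Answer: 2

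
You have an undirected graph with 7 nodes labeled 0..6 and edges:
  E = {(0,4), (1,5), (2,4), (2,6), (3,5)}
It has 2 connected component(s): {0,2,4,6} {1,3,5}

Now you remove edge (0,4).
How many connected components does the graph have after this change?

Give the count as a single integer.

Answer: 3

Derivation:
Initial component count: 2
Remove (0,4): it was a bridge. Count increases: 2 -> 3.
  After removal, components: {0} {1,3,5} {2,4,6}
New component count: 3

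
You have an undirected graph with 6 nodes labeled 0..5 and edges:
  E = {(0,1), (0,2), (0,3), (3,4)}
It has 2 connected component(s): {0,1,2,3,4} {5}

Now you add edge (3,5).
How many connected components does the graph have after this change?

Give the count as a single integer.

Answer: 1

Derivation:
Initial component count: 2
Add (3,5): merges two components. Count decreases: 2 -> 1.
New component count: 1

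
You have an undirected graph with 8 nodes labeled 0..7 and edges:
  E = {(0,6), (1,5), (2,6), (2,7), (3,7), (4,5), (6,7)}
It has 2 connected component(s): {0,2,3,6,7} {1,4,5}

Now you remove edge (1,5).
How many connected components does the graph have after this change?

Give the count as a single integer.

Answer: 3

Derivation:
Initial component count: 2
Remove (1,5): it was a bridge. Count increases: 2 -> 3.
  After removal, components: {0,2,3,6,7} {1} {4,5}
New component count: 3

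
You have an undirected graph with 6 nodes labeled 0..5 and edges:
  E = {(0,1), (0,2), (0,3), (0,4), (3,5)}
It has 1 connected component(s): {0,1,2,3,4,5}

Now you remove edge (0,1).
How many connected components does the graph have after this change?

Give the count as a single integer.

Initial component count: 1
Remove (0,1): it was a bridge. Count increases: 1 -> 2.
  After removal, components: {0,2,3,4,5} {1}
New component count: 2

Answer: 2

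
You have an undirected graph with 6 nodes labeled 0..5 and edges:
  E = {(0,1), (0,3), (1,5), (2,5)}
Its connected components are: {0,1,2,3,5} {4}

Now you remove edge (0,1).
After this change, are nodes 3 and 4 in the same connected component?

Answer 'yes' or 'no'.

Initial components: {0,1,2,3,5} {4}
Removing edge (0,1): it was a bridge — component count 2 -> 3.
New components: {0,3} {1,2,5} {4}
Are 3 and 4 in the same component? no

Answer: no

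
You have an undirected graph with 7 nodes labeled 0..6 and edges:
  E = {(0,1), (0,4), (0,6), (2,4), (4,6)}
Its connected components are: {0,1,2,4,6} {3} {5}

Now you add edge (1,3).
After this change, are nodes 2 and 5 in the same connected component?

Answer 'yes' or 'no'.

Initial components: {0,1,2,4,6} {3} {5}
Adding edge (1,3): merges {0,1,2,4,6} and {3}.
New components: {0,1,2,3,4,6} {5}
Are 2 and 5 in the same component? no

Answer: no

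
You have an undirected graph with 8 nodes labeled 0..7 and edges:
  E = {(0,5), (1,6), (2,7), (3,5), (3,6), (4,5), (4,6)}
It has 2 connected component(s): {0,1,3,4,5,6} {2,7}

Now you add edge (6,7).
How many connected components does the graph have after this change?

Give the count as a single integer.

Initial component count: 2
Add (6,7): merges two components. Count decreases: 2 -> 1.
New component count: 1

Answer: 1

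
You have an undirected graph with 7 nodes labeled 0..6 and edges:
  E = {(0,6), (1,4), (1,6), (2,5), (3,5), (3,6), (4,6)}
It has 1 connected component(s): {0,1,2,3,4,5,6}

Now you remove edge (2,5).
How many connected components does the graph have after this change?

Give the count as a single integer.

Answer: 2

Derivation:
Initial component count: 1
Remove (2,5): it was a bridge. Count increases: 1 -> 2.
  After removal, components: {0,1,3,4,5,6} {2}
New component count: 2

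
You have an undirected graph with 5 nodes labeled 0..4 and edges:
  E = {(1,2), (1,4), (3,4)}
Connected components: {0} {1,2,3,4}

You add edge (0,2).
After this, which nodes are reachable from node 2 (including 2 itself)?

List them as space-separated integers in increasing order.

Before: nodes reachable from 2: {1,2,3,4}
Adding (0,2): merges 2's component with another. Reachability grows.
After: nodes reachable from 2: {0,1,2,3,4}

Answer: 0 1 2 3 4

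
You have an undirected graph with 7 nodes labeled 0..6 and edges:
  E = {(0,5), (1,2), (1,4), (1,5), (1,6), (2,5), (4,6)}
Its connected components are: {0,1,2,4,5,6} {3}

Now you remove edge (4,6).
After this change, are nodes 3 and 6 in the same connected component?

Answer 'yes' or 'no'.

Answer: no

Derivation:
Initial components: {0,1,2,4,5,6} {3}
Removing edge (4,6): not a bridge — component count unchanged at 2.
New components: {0,1,2,4,5,6} {3}
Are 3 and 6 in the same component? no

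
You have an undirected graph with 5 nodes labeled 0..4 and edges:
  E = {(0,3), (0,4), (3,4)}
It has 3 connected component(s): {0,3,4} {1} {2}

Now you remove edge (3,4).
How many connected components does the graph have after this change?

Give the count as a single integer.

Initial component count: 3
Remove (3,4): not a bridge. Count unchanged: 3.
  After removal, components: {0,3,4} {1} {2}
New component count: 3

Answer: 3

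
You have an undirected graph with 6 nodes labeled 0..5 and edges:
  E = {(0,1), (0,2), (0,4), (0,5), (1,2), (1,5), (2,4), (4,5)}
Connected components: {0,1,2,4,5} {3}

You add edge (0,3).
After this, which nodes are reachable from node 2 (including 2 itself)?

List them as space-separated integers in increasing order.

Before: nodes reachable from 2: {0,1,2,4,5}
Adding (0,3): merges 2's component with another. Reachability grows.
After: nodes reachable from 2: {0,1,2,3,4,5}

Answer: 0 1 2 3 4 5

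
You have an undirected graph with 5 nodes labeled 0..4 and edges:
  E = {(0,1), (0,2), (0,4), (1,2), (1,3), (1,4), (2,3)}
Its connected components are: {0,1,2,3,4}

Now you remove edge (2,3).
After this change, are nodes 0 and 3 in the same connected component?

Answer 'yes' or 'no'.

Answer: yes

Derivation:
Initial components: {0,1,2,3,4}
Removing edge (2,3): not a bridge — component count unchanged at 1.
New components: {0,1,2,3,4}
Are 0 and 3 in the same component? yes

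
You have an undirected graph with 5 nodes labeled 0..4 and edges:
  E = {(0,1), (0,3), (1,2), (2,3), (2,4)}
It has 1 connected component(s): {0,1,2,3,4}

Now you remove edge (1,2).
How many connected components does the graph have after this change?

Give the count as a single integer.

Answer: 1

Derivation:
Initial component count: 1
Remove (1,2): not a bridge. Count unchanged: 1.
  After removal, components: {0,1,2,3,4}
New component count: 1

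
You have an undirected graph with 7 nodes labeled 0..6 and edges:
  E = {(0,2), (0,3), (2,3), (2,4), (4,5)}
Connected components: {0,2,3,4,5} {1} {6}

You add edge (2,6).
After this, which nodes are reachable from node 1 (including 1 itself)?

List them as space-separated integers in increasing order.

Before: nodes reachable from 1: {1}
Adding (2,6): merges two components, but neither contains 1. Reachability from 1 unchanged.
After: nodes reachable from 1: {1}

Answer: 1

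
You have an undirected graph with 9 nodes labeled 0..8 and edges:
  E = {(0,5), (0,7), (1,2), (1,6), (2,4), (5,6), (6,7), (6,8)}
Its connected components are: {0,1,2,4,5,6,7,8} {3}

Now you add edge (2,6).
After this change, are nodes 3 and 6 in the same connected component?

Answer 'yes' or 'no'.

Answer: no

Derivation:
Initial components: {0,1,2,4,5,6,7,8} {3}
Adding edge (2,6): both already in same component {0,1,2,4,5,6,7,8}. No change.
New components: {0,1,2,4,5,6,7,8} {3}
Are 3 and 6 in the same component? no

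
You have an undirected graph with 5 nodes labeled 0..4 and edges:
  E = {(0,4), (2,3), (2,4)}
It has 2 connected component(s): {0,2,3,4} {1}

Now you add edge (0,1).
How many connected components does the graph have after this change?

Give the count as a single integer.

Answer: 1

Derivation:
Initial component count: 2
Add (0,1): merges two components. Count decreases: 2 -> 1.
New component count: 1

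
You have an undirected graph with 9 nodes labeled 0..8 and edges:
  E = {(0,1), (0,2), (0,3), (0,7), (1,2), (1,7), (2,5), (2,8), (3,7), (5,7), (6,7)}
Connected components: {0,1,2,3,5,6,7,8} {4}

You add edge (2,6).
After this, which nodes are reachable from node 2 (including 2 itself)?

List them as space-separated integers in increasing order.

Answer: 0 1 2 3 5 6 7 8

Derivation:
Before: nodes reachable from 2: {0,1,2,3,5,6,7,8}
Adding (2,6): both endpoints already in same component. Reachability from 2 unchanged.
After: nodes reachable from 2: {0,1,2,3,5,6,7,8}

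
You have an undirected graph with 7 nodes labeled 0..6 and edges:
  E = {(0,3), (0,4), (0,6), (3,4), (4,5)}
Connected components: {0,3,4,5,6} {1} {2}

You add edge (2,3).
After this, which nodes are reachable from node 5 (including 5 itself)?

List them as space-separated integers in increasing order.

Before: nodes reachable from 5: {0,3,4,5,6}
Adding (2,3): merges 5's component with another. Reachability grows.
After: nodes reachable from 5: {0,2,3,4,5,6}

Answer: 0 2 3 4 5 6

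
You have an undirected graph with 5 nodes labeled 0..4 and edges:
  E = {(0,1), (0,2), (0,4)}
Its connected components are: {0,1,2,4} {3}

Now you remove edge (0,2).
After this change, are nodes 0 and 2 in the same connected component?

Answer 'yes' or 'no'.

Initial components: {0,1,2,4} {3}
Removing edge (0,2): it was a bridge — component count 2 -> 3.
New components: {0,1,4} {2} {3}
Are 0 and 2 in the same component? no

Answer: no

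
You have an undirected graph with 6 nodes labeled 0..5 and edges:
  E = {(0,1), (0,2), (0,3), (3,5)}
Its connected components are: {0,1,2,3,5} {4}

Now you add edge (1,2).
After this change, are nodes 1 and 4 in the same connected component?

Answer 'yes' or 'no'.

Answer: no

Derivation:
Initial components: {0,1,2,3,5} {4}
Adding edge (1,2): both already in same component {0,1,2,3,5}. No change.
New components: {0,1,2,3,5} {4}
Are 1 and 4 in the same component? no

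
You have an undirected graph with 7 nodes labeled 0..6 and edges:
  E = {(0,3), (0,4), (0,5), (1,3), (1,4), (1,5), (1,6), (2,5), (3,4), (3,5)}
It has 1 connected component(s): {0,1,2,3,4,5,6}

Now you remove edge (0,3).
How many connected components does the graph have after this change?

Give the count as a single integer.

Answer: 1

Derivation:
Initial component count: 1
Remove (0,3): not a bridge. Count unchanged: 1.
  After removal, components: {0,1,2,3,4,5,6}
New component count: 1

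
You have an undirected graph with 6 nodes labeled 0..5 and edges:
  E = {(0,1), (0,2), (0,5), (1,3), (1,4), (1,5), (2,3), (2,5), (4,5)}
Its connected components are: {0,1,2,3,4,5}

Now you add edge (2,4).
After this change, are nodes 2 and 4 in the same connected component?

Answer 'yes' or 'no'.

Answer: yes

Derivation:
Initial components: {0,1,2,3,4,5}
Adding edge (2,4): both already in same component {0,1,2,3,4,5}. No change.
New components: {0,1,2,3,4,5}
Are 2 and 4 in the same component? yes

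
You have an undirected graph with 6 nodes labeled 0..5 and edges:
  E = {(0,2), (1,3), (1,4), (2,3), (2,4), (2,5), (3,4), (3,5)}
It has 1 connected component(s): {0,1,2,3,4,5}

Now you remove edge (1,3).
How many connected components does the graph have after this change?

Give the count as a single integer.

Answer: 1

Derivation:
Initial component count: 1
Remove (1,3): not a bridge. Count unchanged: 1.
  After removal, components: {0,1,2,3,4,5}
New component count: 1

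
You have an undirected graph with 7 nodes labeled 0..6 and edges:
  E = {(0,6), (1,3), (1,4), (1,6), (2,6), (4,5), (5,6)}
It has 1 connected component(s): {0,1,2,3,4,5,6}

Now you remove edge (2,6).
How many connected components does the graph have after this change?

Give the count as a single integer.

Answer: 2

Derivation:
Initial component count: 1
Remove (2,6): it was a bridge. Count increases: 1 -> 2.
  After removal, components: {0,1,3,4,5,6} {2}
New component count: 2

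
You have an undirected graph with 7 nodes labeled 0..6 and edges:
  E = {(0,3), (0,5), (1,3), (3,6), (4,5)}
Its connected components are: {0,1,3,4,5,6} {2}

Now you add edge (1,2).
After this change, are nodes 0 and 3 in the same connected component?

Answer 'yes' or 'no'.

Initial components: {0,1,3,4,5,6} {2}
Adding edge (1,2): merges {0,1,3,4,5,6} and {2}.
New components: {0,1,2,3,4,5,6}
Are 0 and 3 in the same component? yes

Answer: yes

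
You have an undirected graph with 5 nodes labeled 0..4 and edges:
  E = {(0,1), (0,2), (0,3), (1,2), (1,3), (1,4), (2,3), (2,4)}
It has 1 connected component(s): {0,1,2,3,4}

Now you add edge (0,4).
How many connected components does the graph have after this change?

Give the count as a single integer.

Initial component count: 1
Add (0,4): endpoints already in same component. Count unchanged: 1.
New component count: 1

Answer: 1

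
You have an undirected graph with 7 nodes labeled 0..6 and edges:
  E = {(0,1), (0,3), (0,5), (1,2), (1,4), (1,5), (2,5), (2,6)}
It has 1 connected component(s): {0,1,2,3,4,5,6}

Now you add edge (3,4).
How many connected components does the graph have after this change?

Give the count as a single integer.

Answer: 1

Derivation:
Initial component count: 1
Add (3,4): endpoints already in same component. Count unchanged: 1.
New component count: 1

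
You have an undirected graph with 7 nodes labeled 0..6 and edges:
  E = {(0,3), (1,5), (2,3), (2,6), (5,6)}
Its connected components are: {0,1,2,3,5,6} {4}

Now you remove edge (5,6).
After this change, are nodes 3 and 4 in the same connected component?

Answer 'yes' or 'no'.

Answer: no

Derivation:
Initial components: {0,1,2,3,5,6} {4}
Removing edge (5,6): it was a bridge — component count 2 -> 3.
New components: {0,2,3,6} {1,5} {4}
Are 3 and 4 in the same component? no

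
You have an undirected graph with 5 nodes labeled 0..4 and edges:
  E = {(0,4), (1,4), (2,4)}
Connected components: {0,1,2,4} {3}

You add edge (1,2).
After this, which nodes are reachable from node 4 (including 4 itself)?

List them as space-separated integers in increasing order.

Before: nodes reachable from 4: {0,1,2,4}
Adding (1,2): both endpoints already in same component. Reachability from 4 unchanged.
After: nodes reachable from 4: {0,1,2,4}

Answer: 0 1 2 4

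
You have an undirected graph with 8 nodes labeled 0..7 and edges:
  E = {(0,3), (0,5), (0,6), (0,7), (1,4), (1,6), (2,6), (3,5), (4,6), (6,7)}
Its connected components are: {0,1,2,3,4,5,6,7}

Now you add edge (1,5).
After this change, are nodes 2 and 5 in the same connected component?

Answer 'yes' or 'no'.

Initial components: {0,1,2,3,4,5,6,7}
Adding edge (1,5): both already in same component {0,1,2,3,4,5,6,7}. No change.
New components: {0,1,2,3,4,5,6,7}
Are 2 and 5 in the same component? yes

Answer: yes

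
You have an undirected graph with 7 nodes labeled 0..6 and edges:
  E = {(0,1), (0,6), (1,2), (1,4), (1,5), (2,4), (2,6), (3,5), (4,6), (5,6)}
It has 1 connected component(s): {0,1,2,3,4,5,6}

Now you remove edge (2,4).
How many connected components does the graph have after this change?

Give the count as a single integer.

Initial component count: 1
Remove (2,4): not a bridge. Count unchanged: 1.
  After removal, components: {0,1,2,3,4,5,6}
New component count: 1

Answer: 1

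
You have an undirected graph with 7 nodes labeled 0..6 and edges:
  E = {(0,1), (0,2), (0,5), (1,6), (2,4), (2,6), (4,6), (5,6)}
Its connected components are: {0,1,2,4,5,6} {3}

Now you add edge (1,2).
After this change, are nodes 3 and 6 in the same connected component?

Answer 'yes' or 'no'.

Initial components: {0,1,2,4,5,6} {3}
Adding edge (1,2): both already in same component {0,1,2,4,5,6}. No change.
New components: {0,1,2,4,5,6} {3}
Are 3 and 6 in the same component? no

Answer: no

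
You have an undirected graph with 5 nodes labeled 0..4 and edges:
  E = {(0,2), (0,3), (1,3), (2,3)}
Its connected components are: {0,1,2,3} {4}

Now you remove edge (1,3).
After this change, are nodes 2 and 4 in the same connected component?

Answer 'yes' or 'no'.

Initial components: {0,1,2,3} {4}
Removing edge (1,3): it was a bridge — component count 2 -> 3.
New components: {0,2,3} {1} {4}
Are 2 and 4 in the same component? no

Answer: no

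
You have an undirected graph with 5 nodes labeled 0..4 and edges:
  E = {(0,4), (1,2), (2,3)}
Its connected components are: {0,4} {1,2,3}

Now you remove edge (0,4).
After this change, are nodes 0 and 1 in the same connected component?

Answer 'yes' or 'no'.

Answer: no

Derivation:
Initial components: {0,4} {1,2,3}
Removing edge (0,4): it was a bridge — component count 2 -> 3.
New components: {0} {1,2,3} {4}
Are 0 and 1 in the same component? no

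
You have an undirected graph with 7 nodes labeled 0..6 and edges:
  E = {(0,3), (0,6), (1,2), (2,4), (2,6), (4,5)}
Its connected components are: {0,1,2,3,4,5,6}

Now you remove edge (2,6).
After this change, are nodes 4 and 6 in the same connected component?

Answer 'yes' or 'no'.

Answer: no

Derivation:
Initial components: {0,1,2,3,4,5,6}
Removing edge (2,6): it was a bridge — component count 1 -> 2.
New components: {0,3,6} {1,2,4,5}
Are 4 and 6 in the same component? no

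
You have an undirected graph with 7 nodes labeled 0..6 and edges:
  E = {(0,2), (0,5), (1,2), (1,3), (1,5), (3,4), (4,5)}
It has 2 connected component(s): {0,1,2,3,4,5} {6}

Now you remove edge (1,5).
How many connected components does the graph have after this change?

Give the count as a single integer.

Initial component count: 2
Remove (1,5): not a bridge. Count unchanged: 2.
  After removal, components: {0,1,2,3,4,5} {6}
New component count: 2

Answer: 2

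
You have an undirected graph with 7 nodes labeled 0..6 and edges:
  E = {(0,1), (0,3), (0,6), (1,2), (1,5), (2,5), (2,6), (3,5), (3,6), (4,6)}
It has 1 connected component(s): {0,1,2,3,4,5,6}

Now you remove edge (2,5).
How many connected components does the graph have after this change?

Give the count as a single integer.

Answer: 1

Derivation:
Initial component count: 1
Remove (2,5): not a bridge. Count unchanged: 1.
  After removal, components: {0,1,2,3,4,5,6}
New component count: 1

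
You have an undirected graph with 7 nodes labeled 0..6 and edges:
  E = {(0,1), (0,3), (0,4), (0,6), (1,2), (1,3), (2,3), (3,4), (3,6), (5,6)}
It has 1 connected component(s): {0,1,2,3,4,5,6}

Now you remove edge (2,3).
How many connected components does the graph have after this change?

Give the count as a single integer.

Initial component count: 1
Remove (2,3): not a bridge. Count unchanged: 1.
  After removal, components: {0,1,2,3,4,5,6}
New component count: 1

Answer: 1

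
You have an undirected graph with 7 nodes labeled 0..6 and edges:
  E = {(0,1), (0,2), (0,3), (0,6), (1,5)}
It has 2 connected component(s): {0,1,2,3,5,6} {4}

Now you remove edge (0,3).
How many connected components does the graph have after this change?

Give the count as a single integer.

Answer: 3

Derivation:
Initial component count: 2
Remove (0,3): it was a bridge. Count increases: 2 -> 3.
  After removal, components: {0,1,2,5,6} {3} {4}
New component count: 3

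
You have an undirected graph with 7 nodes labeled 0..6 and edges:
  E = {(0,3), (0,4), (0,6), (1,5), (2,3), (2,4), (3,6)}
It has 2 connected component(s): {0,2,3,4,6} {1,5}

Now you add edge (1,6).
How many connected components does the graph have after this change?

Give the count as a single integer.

Initial component count: 2
Add (1,6): merges two components. Count decreases: 2 -> 1.
New component count: 1

Answer: 1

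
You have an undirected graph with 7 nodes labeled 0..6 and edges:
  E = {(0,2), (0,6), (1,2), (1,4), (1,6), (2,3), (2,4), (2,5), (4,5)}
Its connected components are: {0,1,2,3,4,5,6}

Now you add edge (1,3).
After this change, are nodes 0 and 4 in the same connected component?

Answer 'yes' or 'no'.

Initial components: {0,1,2,3,4,5,6}
Adding edge (1,3): both already in same component {0,1,2,3,4,5,6}. No change.
New components: {0,1,2,3,4,5,6}
Are 0 and 4 in the same component? yes

Answer: yes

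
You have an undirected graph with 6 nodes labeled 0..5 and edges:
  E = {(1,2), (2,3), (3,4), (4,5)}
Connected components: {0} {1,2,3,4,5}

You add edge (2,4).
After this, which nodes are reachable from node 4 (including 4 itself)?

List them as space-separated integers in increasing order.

Answer: 1 2 3 4 5

Derivation:
Before: nodes reachable from 4: {1,2,3,4,5}
Adding (2,4): both endpoints already in same component. Reachability from 4 unchanged.
After: nodes reachable from 4: {1,2,3,4,5}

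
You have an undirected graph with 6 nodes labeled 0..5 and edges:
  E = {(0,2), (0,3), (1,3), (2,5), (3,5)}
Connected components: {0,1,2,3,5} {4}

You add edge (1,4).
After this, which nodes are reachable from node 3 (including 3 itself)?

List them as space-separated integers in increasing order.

Before: nodes reachable from 3: {0,1,2,3,5}
Adding (1,4): merges 3's component with another. Reachability grows.
After: nodes reachable from 3: {0,1,2,3,4,5}

Answer: 0 1 2 3 4 5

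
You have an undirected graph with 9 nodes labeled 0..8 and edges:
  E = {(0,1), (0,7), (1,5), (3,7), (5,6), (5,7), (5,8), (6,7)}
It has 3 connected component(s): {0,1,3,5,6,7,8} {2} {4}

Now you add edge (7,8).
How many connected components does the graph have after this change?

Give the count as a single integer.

Answer: 3

Derivation:
Initial component count: 3
Add (7,8): endpoints already in same component. Count unchanged: 3.
New component count: 3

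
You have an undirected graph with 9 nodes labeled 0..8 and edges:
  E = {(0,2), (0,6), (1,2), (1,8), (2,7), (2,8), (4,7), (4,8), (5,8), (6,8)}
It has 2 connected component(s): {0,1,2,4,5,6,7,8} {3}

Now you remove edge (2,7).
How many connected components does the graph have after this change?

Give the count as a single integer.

Answer: 2

Derivation:
Initial component count: 2
Remove (2,7): not a bridge. Count unchanged: 2.
  After removal, components: {0,1,2,4,5,6,7,8} {3}
New component count: 2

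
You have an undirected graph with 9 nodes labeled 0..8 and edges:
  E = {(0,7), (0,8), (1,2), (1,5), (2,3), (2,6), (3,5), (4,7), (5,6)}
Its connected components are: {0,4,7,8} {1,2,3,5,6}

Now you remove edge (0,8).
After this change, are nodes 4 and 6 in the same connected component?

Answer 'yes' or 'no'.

Answer: no

Derivation:
Initial components: {0,4,7,8} {1,2,3,5,6}
Removing edge (0,8): it was a bridge — component count 2 -> 3.
New components: {0,4,7} {1,2,3,5,6} {8}
Are 4 and 6 in the same component? no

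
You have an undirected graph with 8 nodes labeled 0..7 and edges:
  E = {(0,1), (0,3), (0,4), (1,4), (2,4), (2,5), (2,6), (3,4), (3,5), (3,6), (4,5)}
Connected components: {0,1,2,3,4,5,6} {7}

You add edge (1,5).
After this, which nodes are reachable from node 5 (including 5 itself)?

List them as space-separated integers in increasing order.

Before: nodes reachable from 5: {0,1,2,3,4,5,6}
Adding (1,5): both endpoints already in same component. Reachability from 5 unchanged.
After: nodes reachable from 5: {0,1,2,3,4,5,6}

Answer: 0 1 2 3 4 5 6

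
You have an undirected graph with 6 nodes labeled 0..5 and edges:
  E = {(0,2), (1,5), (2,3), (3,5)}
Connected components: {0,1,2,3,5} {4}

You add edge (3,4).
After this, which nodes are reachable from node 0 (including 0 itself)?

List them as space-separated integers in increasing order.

Before: nodes reachable from 0: {0,1,2,3,5}
Adding (3,4): merges 0's component with another. Reachability grows.
After: nodes reachable from 0: {0,1,2,3,4,5}

Answer: 0 1 2 3 4 5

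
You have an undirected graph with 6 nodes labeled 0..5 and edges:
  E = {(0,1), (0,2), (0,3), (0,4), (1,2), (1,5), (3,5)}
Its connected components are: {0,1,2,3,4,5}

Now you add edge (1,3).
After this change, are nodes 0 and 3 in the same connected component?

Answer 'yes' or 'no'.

Answer: yes

Derivation:
Initial components: {0,1,2,3,4,5}
Adding edge (1,3): both already in same component {0,1,2,3,4,5}. No change.
New components: {0,1,2,3,4,5}
Are 0 and 3 in the same component? yes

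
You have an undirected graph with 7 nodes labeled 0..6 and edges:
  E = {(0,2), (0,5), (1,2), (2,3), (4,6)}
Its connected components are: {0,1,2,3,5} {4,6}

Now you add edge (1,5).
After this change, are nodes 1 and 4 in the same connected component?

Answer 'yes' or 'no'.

Answer: no

Derivation:
Initial components: {0,1,2,3,5} {4,6}
Adding edge (1,5): both already in same component {0,1,2,3,5}. No change.
New components: {0,1,2,3,5} {4,6}
Are 1 and 4 in the same component? no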